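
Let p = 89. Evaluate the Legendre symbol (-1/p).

1

Euler's criterion: (-1/89) ≡ 88^44 (mod 89).
88^2 ≡ 1 (mod 89)
88^4 ≡ 1 (mod 89)
88^8 ≡ 1 (mod 89)
88^16 ≡ 1 (mod 89)
88^32 ≡ 1 (mod 89)
88^44 = 88^(32+8+4) ≡ 1 (mod 89).
Result is 1, so (-1/89) = 1.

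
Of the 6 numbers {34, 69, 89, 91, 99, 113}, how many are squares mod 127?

(34/127) = +1 → QR.
(69/127) = +1 → QR.
(89/127) = -1 → non-residue.
(91/127) = -1 → non-residue.
(99/127) = +1 → QR.
(113/127) = +1 → QR.
Total quadratic residues among the 6: 4.

4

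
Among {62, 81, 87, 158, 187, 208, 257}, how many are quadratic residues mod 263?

(62/263) = +1 → QR.
(81/263) = +1 → QR.
(87/263) = -1 → non-residue.
(158/263) = -1 → non-residue.
(187/263) = +1 → QR.
(208/263) = +1 → QR.
(257/263) = -1 → non-residue.
Total quadratic residues among the 7: 4.

4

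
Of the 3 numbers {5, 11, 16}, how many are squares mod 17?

1

(5/17) = -1 → non-residue.
(11/17) = -1 → non-residue.
(16/17) = +1 → QR.
Total quadratic residues among the 3: 1.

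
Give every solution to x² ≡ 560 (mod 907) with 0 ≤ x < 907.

172, 735

Since 907 ≡ 3 (mod 4), a square root of 560 is 560^((907+1)/4) = 560^227 mod 907.
Repeated squaring: 560^2≡685, 560^4≡306, 560^8≡215, 560^16≡875, 560^32≡117, 560^64≡84, 560^128≡707 (mod 907).
560^227 = 560^(128+64+32+2+1) ≡ 735 (mod 907).
Check: 735² = 540225 ≡ 560 (mod 907). The two roots are 172 and 735.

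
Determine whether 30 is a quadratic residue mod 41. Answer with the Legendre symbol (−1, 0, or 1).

Pull out 2: since 41 ≡ 1 (mod 8), (2/41) = +1.
Reciprocity: 15 ≡ 3 and 41 ≡ 1 (mod 4), so (15/41) = +(41/15).
Reduce top mod 15: now compute (11/15).
Reciprocity: 11 ≡ 3 and 15 ≡ 3 (mod 4), so (11/15) = −(15/11).
Reduce top mod 11: now compute (4/11).
Pull out 2^2: since 11 ≡ 3 (mod 8), (2/11) = -1, so (2/11)^2 = +1.
Reached (1/11) = 1. Collecting the sign flips along the way, the symbol is -1.

-1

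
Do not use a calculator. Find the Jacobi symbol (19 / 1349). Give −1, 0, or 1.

0

Reciprocity: 19 ≡ 3 and 1349 ≡ 1 (mod 4), so (19/1349) = +(1349/19).
Reduce top mod 19: now compute (0/19).
Top reduces to 0: gcd > 1, so the symbol is 0.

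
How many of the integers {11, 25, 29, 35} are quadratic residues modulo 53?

3

(11/53) = +1 → QR.
(25/53) = +1 → QR.
(29/53) = +1 → QR.
(35/53) = -1 → non-residue.
Total quadratic residues among the 4: 3.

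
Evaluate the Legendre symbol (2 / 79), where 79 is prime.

1

Euler's criterion: (2/79) ≡ 2^39 (mod 79).
2^2 ≡ 4 (mod 79)
2^4 ≡ 16 (mod 79)
2^8 ≡ 19 (mod 79)
2^16 ≡ 45 (mod 79)
2^32 ≡ 50 (mod 79)
2^39 = 2^(32+4+2+1) ≡ 1 (mod 79).
Result is 1, so (2/79) = 1.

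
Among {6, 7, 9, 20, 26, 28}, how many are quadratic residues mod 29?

(6/29) = +1 → QR.
(7/29) = +1 → QR.
(9/29) = +1 → QR.
(20/29) = +1 → QR.
(26/29) = -1 → non-residue.
(28/29) = +1 → QR.
Total quadratic residues among the 6: 5.

5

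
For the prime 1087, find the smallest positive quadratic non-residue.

(2/1087) = +1, so 2 is a residue.
(3/1087) = −1, so 3 is the smallest positive non-residue mod 1087.

3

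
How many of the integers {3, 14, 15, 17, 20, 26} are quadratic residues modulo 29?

(3/29) = -1 → non-residue.
(14/29) = -1 → non-residue.
(15/29) = -1 → non-residue.
(17/29) = -1 → non-residue.
(20/29) = +1 → QR.
(26/29) = -1 → non-residue.
Total quadratic residues among the 6: 1.

1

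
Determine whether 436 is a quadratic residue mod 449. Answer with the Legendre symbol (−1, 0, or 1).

-1

Pull out 2^2: since 449 ≡ 1 (mod 8), (2/449) = +1, so (2/449)^2 = +1.
Reciprocity: 109 ≡ 1 and 449 ≡ 1 (mod 4), so (109/449) = +(449/109).
Reduce top mod 109: now compute (13/109).
Reciprocity: 13 ≡ 1 and 109 ≡ 1 (mod 4), so (13/109) = +(109/13).
Reduce top mod 13: now compute (5/13).
Reciprocity: 5 ≡ 1 and 13 ≡ 1 (mod 4), so (5/13) = +(13/5).
Reduce top mod 5: now compute (3/5).
Reciprocity: 3 ≡ 3 and 5 ≡ 1 (mod 4), so (3/5) = +(5/3).
Reduce top mod 3: now compute (2/3).
Pull out 2: since 3 ≡ 3 (mod 8), (2/3) = -1.
Reached (1/3) = 1. Collecting the sign flips along the way, the symbol is -1.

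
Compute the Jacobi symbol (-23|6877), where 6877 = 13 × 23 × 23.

First reduce: -23 ≡ 6854 (mod 6877).
Pull out 2: since 6877 ≡ 5 (mod 8), (2/6877) = -1.
Reciprocity: 3427 ≡ 3 and 6877 ≡ 1 (mod 4), so (3427/6877) = +(6877/3427).
Reduce top mod 3427: now compute (23/3427).
Reciprocity: 23 ≡ 3 and 3427 ≡ 3 (mod 4), so (23/3427) = −(3427/23).
Reduce top mod 23: now compute (0/23).
Top reduces to 0: gcd > 1, so the symbol is 0.

0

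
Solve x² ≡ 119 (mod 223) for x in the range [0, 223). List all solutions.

66, 157

Since 223 ≡ 3 (mod 4), a square root of 119 is 119^((223+1)/4) = 119^56 mod 223.
Repeated squaring: 119^2≡112, 119^4≡56, 119^8≡14, 119^16≡196, 119^32≡60 (mod 223).
119^56 = 119^(32+16+8) ≡ 66 (mod 223).
Check: 66² = 4356 ≡ 119 (mod 223). The two roots are 66 and 157.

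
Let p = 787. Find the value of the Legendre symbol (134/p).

Pull out 2: since 787 ≡ 3 (mod 8), (2/787) = -1.
Reciprocity: 67 ≡ 3 and 787 ≡ 3 (mod 4), so (67/787) = −(787/67).
Reduce top mod 67: now compute (50/67).
Pull out 2: since 67 ≡ 3 (mod 8), (2/67) = -1.
Reciprocity: 25 ≡ 1 and 67 ≡ 3 (mod 4), so (25/67) = +(67/25).
Reduce top mod 25: now compute (17/25).
Reciprocity: 17 ≡ 1 and 25 ≡ 1 (mod 4), so (17/25) = +(25/17).
Reduce top mod 17: now compute (8/17).
Pull out 2^3: since 17 ≡ 1 (mod 8), (2/17) = +1, so (2/17)^3 = +1.
Reached (1/17) = 1. Collecting the sign flips along the way, the symbol is -1.

-1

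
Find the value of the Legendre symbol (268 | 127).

First reduce: 268 ≡ 14 (mod 127).
Pull out 2: since 127 ≡ 7 (mod 8), (2/127) = +1.
Reciprocity: 7 ≡ 3 and 127 ≡ 3 (mod 4), so (7/127) = −(127/7).
Reduce top mod 7: now compute (1/7).
Reached (1/7) = 1. Collecting the sign flips along the way, the symbol is -1.

-1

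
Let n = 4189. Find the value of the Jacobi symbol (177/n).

0

Reciprocity: 177 ≡ 1 and 4189 ≡ 1 (mod 4), so (177/4189) = +(4189/177).
Reduce top mod 177: now compute (118/177).
Pull out 2: since 177 ≡ 1 (mod 8), (2/177) = +1.
Reciprocity: 59 ≡ 3 and 177 ≡ 1 (mod 4), so (59/177) = +(177/59).
Reduce top mod 59: now compute (0/59).
Top reduces to 0: gcd > 1, so the symbol is 0.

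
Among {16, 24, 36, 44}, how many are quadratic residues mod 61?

(16/61) = +1 → QR.
(24/61) = -1 → non-residue.
(36/61) = +1 → QR.
(44/61) = -1 → non-residue.
Total quadratic residues among the 4: 2.

2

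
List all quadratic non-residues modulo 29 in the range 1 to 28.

2 3 8 10 11 12 14 15 17 18 19 21 26 27

Square k = 1,…,14 (k and 29−k give the same square):
1²=1, 2²=4, 3²=9, 4²=16, 5²=25, 6²≡7, 7²≡20, 8²≡6, 9²≡23, 10²≡13, 11²≡5, 12²≡28, 13²≡24, 14²≡22 (mod 29).
The residues are {1, 4, 5, 6, 7, 9, 13, 16, 20, 22, 23, 24, 25, 28}; the non-residues are the remaining 14 nonzero classes.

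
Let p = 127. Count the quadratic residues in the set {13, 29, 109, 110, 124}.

(13/127) = +1 → QR.
(29/127) = -1 → non-residue.
(109/127) = -1 → non-residue.
(110/127) = -1 → non-residue.
(124/127) = +1 → QR.
Total quadratic residues among the 5: 2.

2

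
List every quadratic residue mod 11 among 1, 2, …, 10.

Square k = 1,…,5 (k and 11−k give the same square):
1²=1, 2²=4, 3²=9, 4²≡5, 5²≡3 (mod 11).
So the quadratic residues mod 11 are {1, 3, 4, 5, 9}.

1 3 4 5 9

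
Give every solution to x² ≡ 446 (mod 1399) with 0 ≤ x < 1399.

516, 883

Since 1399 ≡ 3 (mod 4), a square root of 446 is 446^((1399+1)/4) = 446^350 mod 1399.
Repeated squaring: 446^2≡258, 446^4≡811, 446^8≡191, 446^16≡107, 446^32≡257, 446^64≡296, 446^128≡878, 446^256≡35 (mod 1399).
446^350 = 446^(256+64+16+8+4+2) ≡ 516 (mod 1399).
Check: 516² = 266256 ≡ 446 (mod 1399). The two roots are 516 and 883.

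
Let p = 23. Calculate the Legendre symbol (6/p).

Pull out 2: since 23 ≡ 7 (mod 8), (2/23) = +1.
Reciprocity: 3 ≡ 3 and 23 ≡ 3 (mod 4), so (3/23) = −(23/3).
Reduce top mod 3: now compute (2/3).
Pull out 2: since 3 ≡ 3 (mod 8), (2/3) = -1.
Reached (1/3) = 1. Collecting the sign flips along the way, the symbol is +1.

1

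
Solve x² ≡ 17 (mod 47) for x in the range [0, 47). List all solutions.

Since 47 ≡ 3 (mod 4), a square root of 17 is 17^((47+1)/4) = 17^12 mod 47.
Repeated squaring: 17^2≡7, 17^4≡2, 17^8≡4 (mod 47).
17^12 = 17^(8+4) ≡ 8 (mod 47).
Check: 8² = 64 ≡ 17 (mod 47). The two roots are 8 and 39.

8, 39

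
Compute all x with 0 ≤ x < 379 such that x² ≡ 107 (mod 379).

186, 193

Since 379 ≡ 3 (mod 4), a square root of 107 is 107^((379+1)/4) = 107^95 mod 379.
Repeated squaring: 107^2≡79, 107^4≡177, 107^8≡251, 107^16≡87, 107^32≡368, 107^64≡121 (mod 379).
107^95 = 107^(64+16+8+4+2+1) ≡ 193 (mod 379).
Check: 193² = 37249 ≡ 107 (mod 379). The two roots are 186 and 193.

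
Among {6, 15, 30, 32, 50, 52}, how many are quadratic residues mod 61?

2

(6/61) = -1 → non-residue.
(15/61) = +1 → QR.
(30/61) = -1 → non-residue.
(32/61) = -1 → non-residue.
(50/61) = -1 → non-residue.
(52/61) = +1 → QR.
Total quadratic residues among the 6: 2.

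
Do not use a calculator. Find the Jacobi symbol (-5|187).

1

First reduce: -5 ≡ 182 (mod 187).
Pull out 2: since 187 ≡ 3 (mod 8), (2/187) = -1.
Reciprocity: 91 ≡ 3 and 187 ≡ 3 (mod 4), so (91/187) = −(187/91).
Reduce top mod 91: now compute (5/91).
Reciprocity: 5 ≡ 1 and 91 ≡ 3 (mod 4), so (5/91) = +(91/5).
Reduce top mod 5: now compute (1/5).
Reached (1/5) = 1. Collecting the sign flips along the way, the symbol is +1.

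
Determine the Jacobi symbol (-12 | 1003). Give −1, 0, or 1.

First reduce: -12 ≡ 991 (mod 1003).
Reciprocity: 991 ≡ 3 and 1003 ≡ 3 (mod 4), so (991/1003) = −(1003/991).
Reduce top mod 991: now compute (12/991).
Pull out 2^2: since 991 ≡ 7 (mod 8), (2/991) = +1, so (2/991)^2 = +1.
Reciprocity: 3 ≡ 3 and 991 ≡ 3 (mod 4), so (3/991) = −(991/3).
Reduce top mod 3: now compute (1/3).
Reached (1/3) = 1. Collecting the sign flips along the way, the symbol is +1.

1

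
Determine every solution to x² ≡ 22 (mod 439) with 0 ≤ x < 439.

30, 409

Since 439 ≡ 3 (mod 4), a square root of 22 is 22^((439+1)/4) = 22^110 mod 439.
Repeated squaring: 22^2≡45, 22^4≡269, 22^8≡365, 22^16≡208, 22^32≡242, 22^64≡177 (mod 439).
22^110 = 22^(64+32+8+4+2) ≡ 409 (mod 439).
Check: 409² = 167281 ≡ 22 (mod 439). The two roots are 30 and 409.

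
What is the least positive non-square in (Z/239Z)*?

(2/239) = +1, so 2 is a residue.
(3/239) = +1, so 3 is a residue.
(4/239) = +1, so 4 is a residue.
(5/239) = +1, so 5 is a residue.
(6/239) = +1, so 6 is a residue.
(7/239) = −1, so 7 is the smallest positive non-residue mod 239.

7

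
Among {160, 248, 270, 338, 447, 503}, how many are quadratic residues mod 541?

0

(160/541) = -1 → non-residue.
(248/541) = -1 → non-residue.
(270/541) = -1 → non-residue.
(338/541) = -1 → non-residue.
(447/541) = -1 → non-residue.
(503/541) = -1 → non-residue.
Total quadratic residues among the 6: 0.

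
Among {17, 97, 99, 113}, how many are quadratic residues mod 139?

2

(17/139) = -1 → non-residue.
(97/139) = -1 → non-residue.
(99/139) = +1 → QR.
(113/139) = +1 → QR.
Total quadratic residues among the 4: 2.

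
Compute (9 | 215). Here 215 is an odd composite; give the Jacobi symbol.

1

Reciprocity: 9 ≡ 1 and 215 ≡ 3 (mod 4), so (9/215) = +(215/9).
Reduce top mod 9: now compute (8/9).
Pull out 2^3: since 9 ≡ 1 (mod 8), (2/9) = +1, so (2/9)^3 = +1.
Reached (1/9) = 1. Collecting the sign flips along the way, the symbol is +1.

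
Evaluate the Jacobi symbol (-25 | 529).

First reduce: -25 ≡ 504 (mod 529).
Pull out 2^3: since 529 ≡ 1 (mod 8), (2/529) = +1, so (2/529)^3 = +1.
Reciprocity: 63 ≡ 3 and 529 ≡ 1 (mod 4), so (63/529) = +(529/63).
Reduce top mod 63: now compute (25/63).
Reciprocity: 25 ≡ 1 and 63 ≡ 3 (mod 4), so (25/63) = +(63/25).
Reduce top mod 25: now compute (13/25).
Reciprocity: 13 ≡ 1 and 25 ≡ 1 (mod 4), so (13/25) = +(25/13).
Reduce top mod 13: now compute (12/13).
Pull out 2^2: since 13 ≡ 5 (mod 8), (2/13) = -1, so (2/13)^2 = +1.
Reciprocity: 3 ≡ 3 and 13 ≡ 1 (mod 4), so (3/13) = +(13/3).
Reduce top mod 3: now compute (1/3).
Reached (1/3) = 1. Collecting the sign flips along the way, the symbol is +1.

1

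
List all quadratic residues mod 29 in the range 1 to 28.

1, 4, 5, 6, 7, 9, 13, 16, 20, 22, 23, 24, 25, 28

Square k = 1,…,14 (k and 29−k give the same square):
1²=1, 2²=4, 3²=9, 4²=16, 5²=25, 6²≡7, 7²≡20, 8²≡6, 9²≡23, 10²≡13, 11²≡5, 12²≡28, 13²≡24, 14²≡22 (mod 29).
So the quadratic residues mod 29 are {1, 4, 5, 6, 7, 9, 13, 16, 20, 22, 23, 24, 25, 28}.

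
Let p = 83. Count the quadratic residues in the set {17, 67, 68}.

(17/83) = +1 → QR.
(67/83) = -1 → non-residue.
(68/83) = +1 → QR.
Total quadratic residues among the 3: 2.

2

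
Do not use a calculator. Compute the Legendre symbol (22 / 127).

1

Euler's criterion: (22/127) ≡ 22^63 (mod 127).
22^2 ≡ 103 (mod 127)
22^4 ≡ 68 (mod 127)
22^8 ≡ 52 (mod 127)
22^16 ≡ 37 (mod 127)
22^32 ≡ 99 (mod 127)
22^63 = 22^(32+16+8+4+2+1) ≡ 1 (mod 127).
Result is 1, so (22/127) = 1.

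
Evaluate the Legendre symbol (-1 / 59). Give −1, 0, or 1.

-1

First reduce: -1 ≡ 58 (mod 59).
Pull out 2: since 59 ≡ 3 (mod 8), (2/59) = -1.
Reciprocity: 29 ≡ 1 and 59 ≡ 3 (mod 4), so (29/59) = +(59/29).
Reduce top mod 29: now compute (1/29).
Reached (1/29) = 1. Collecting the sign flips along the way, the symbol is -1.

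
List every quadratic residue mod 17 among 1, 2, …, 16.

Square k = 1,…,8 (k and 17−k give the same square):
1²=1, 2²=4, 3²=9, 4²=16, 5²≡8, 6²≡2, 7²≡15, 8²≡13 (mod 17).
So the quadratic residues mod 17 are {1, 2, 4, 8, 9, 13, 15, 16}.

1, 2, 4, 8, 9, 13, 15, 16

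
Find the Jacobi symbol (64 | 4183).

Pull out 2^6: since 4183 ≡ 7 (mod 8), (2/4183) = +1, so (2/4183)^6 = +1.
Reached (1/4183) = 1. Collecting the sign flips along the way, the symbol is +1.

1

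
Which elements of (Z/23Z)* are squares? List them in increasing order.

1,2,3,4,6,8,9,12,13,16,18

Square k = 1,…,11 (k and 23−k give the same square):
1²=1, 2²=4, 3²=9, 4²=16, 5²≡2, 6²≡13, 7²≡3, 8²≡18, 9²≡12, 10²≡8, 11²≡6 (mod 23).
So the quadratic residues mod 23 are {1, 2, 3, 4, 6, 8, 9, 12, 13, 16, 18}.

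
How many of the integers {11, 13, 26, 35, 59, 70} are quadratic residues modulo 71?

(11/71) = -1 → non-residue.
(13/71) = -1 → non-residue.
(26/71) = -1 → non-residue.
(35/71) = -1 → non-residue.
(59/71) = -1 → non-residue.
(70/71) = -1 → non-residue.
Total quadratic residues among the 6: 0.

0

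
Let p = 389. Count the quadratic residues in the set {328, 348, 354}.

2

(328/389) = -1 → non-residue.
(348/389) = +1 → QR.
(354/389) = +1 → QR.
Total quadratic residues among the 3: 2.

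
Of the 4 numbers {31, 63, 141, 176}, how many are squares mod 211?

(31/211) = -1 → non-residue.
(63/211) = -1 → non-residue.
(141/211) = -1 → non-residue.
(176/211) = +1 → QR.
Total quadratic residues among the 4: 1.

1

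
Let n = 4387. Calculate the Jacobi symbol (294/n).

Pull out 2: since 4387 ≡ 3 (mod 8), (2/4387) = -1.
Reciprocity: 147 ≡ 3 and 4387 ≡ 3 (mod 4), so (147/4387) = −(4387/147).
Reduce top mod 147: now compute (124/147).
Pull out 2^2: since 147 ≡ 3 (mod 8), (2/147) = -1, so (2/147)^2 = +1.
Reciprocity: 31 ≡ 3 and 147 ≡ 3 (mod 4), so (31/147) = −(147/31).
Reduce top mod 31: now compute (23/31).
Reciprocity: 23 ≡ 3 and 31 ≡ 3 (mod 4), so (23/31) = −(31/23).
Reduce top mod 23: now compute (8/23).
Pull out 2^3: since 23 ≡ 7 (mod 8), (2/23) = +1, so (2/23)^3 = +1.
Reached (1/23) = 1. Collecting the sign flips along the way, the symbol is +1.

1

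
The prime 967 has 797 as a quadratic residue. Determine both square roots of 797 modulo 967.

42, 925

Since 967 ≡ 3 (mod 4), a square root of 797 is 797^((967+1)/4) = 797^242 mod 967.
Repeated squaring: 797^2≡857, 797^4≡496, 797^8≡398, 797^16≡783, 797^32≡11, 797^64≡121, 797^128≡136 (mod 967).
797^242 = 797^(128+64+32+16+2) ≡ 42 (mod 967).
Check: 42² = 1764 ≡ 797 (mod 967). The two roots are 42 and 925.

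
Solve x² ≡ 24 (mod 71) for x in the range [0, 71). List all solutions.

33, 38

Since 71 ≡ 3 (mod 4), a square root of 24 is 24^((71+1)/4) = 24^18 mod 71.
Repeated squaring: 24^2≡8, 24^4≡64, 24^8≡49, 24^16≡58 (mod 71).
24^18 = 24^(16+2) ≡ 38 (mod 71).
Check: 38² = 1444 ≡ 24 (mod 71). The two roots are 33 and 38.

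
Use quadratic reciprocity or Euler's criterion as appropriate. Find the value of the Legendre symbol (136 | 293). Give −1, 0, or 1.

-1

Euler's criterion: (136/293) ≡ 136^146 (mod 293).
136^2 ≡ 37 (mod 293)
136^4 ≡ 197 (mod 293)
136^8 ≡ 133 (mod 293)
136^16 ≡ 109 (mod 293)
136^32 ≡ 161 (mod 293)
136^64 ≡ 137 (mod 293)
136^128 ≡ 17 (mod 293)
136^146 = 136^(128+16+2) ≡ 292 (mod 293).
Result is 292 ≡ −1, so (136/293) = −1.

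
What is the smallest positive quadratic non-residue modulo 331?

2

(2/331) = −1, so 2 is the smallest positive non-residue mod 331.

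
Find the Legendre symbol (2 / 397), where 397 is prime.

-1

Euler's criterion: (2/397) ≡ 2^198 (mod 397).
2^2 ≡ 4 (mod 397)
2^4 ≡ 16 (mod 397)
2^8 ≡ 256 (mod 397)
2^16 ≡ 31 (mod 397)
2^32 ≡ 167 (mod 397)
2^64 ≡ 99 (mod 397)
2^128 ≡ 273 (mod 397)
2^198 = 2^(128+64+4+2) ≡ 396 (mod 397).
Result is 396 ≡ −1, so (2/397) = −1.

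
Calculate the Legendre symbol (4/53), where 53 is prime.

Euler's criterion: (4/53) ≡ 4^26 (mod 53).
4^2 ≡ 16 (mod 53)
4^4 ≡ 44 (mod 53)
4^8 ≡ 28 (mod 53)
4^16 ≡ 42 (mod 53)
4^26 = 4^(16+8+2) ≡ 1 (mod 53).
Result is 1, so (4/53) = 1.

1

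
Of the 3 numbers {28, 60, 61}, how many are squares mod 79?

(28/79) = -1 → non-residue.
(60/79) = -1 → non-residue.
(61/79) = -1 → non-residue.
Total quadratic residues among the 3: 0.

0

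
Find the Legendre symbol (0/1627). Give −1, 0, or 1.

0

Top reduces to 0: gcd > 1, so the symbol is 0.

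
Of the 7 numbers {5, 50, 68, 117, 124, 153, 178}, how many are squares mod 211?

3

(5/211) = +1 → QR.
(50/211) = -1 → non-residue.
(68/211) = -1 → non-residue.
(117/211) = +1 → QR.
(124/211) = -1 → non-residue.
(153/211) = -1 → non-residue.
(178/211) = +1 → QR.
Total quadratic residues among the 7: 3.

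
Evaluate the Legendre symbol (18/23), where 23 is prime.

Euler's criterion: (18/23) ≡ 18^11 (mod 23).
18^2 ≡ 2 (mod 23)
18^4 ≡ 4 (mod 23)
18^8 ≡ 16 (mod 23)
18^11 = 18^(8+2+1) ≡ 1 (mod 23).
Result is 1, so (18/23) = 1.

1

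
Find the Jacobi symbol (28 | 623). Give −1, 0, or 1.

0

Pull out 2^2: since 623 ≡ 7 (mod 8), (2/623) = +1, so (2/623)^2 = +1.
Reciprocity: 7 ≡ 3 and 623 ≡ 3 (mod 4), so (7/623) = −(623/7).
Reduce top mod 7: now compute (0/7).
Top reduces to 0: gcd > 1, so the symbol is 0.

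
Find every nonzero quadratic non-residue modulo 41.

Square k = 1,…,20 (k and 41−k give the same square):
1²=1, 2²=4, 3²=9, 4²=16, 5²=25, 6²=36, 7²≡8, 8²≡23, 9²≡40, 10²≡18, 11²≡39, 12²≡21, 13²≡5, 14²≡32, 15²≡20, 16²≡10, 17²≡2, 18²≡37, 19²≡33, 20²≡31 (mod 41).
The residues are {1, 2, 4, 5, 8, 9, 10, 16, 18, 20, 21, 23, 25, 31, 32, 33, 36, 37, 39, 40}; the non-residues are the remaining 20 nonzero classes.

3, 6, 7, 11, 12, 13, 14, 15, 17, 19, 22, 24, 26, 27, 28, 29, 30, 34, 35, 38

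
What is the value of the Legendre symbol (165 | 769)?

-1

Euler's criterion: (165/769) ≡ 165^384 (mod 769).
165^2 ≡ 310 (mod 769)
165^4 ≡ 744 (mod 769)
165^8 ≡ 625 (mod 769)
165^16 ≡ 742 (mod 769)
165^32 ≡ 729 (mod 769)
165^64 ≡ 62 (mod 769)
165^128 ≡ 768 (mod 769)
165^256 ≡ 1 (mod 769)
165^384 = 165^(256+128) ≡ 768 (mod 769).
Result is 768 ≡ −1, so (165/769) = −1.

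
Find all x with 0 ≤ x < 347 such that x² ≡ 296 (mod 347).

83, 264

Since 347 ≡ 3 (mod 4), a square root of 296 is 296^((347+1)/4) = 296^87 mod 347.
Repeated squaring: 296^2≡172, 296^4≡89, 296^8≡287, 296^16≡130, 296^32≡244, 296^64≡199 (mod 347).
296^87 = 296^(64+16+4+2+1) ≡ 83 (mod 347).
Check: 83² = 6889 ≡ 296 (mod 347). The two roots are 83 and 264.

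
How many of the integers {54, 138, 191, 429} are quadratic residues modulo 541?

1

(54/541) = -1 → non-residue.
(138/541) = -1 → non-residue.
(191/541) = -1 → non-residue.
(429/541) = +1 → QR.
Total quadratic residues among the 4: 1.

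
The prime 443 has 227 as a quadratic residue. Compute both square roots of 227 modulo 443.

Since 443 ≡ 3 (mod 4), a square root of 227 is 227^((443+1)/4) = 227^111 mod 443.
Repeated squaring: 227^2≡141, 227^4≡389, 227^8≡258, 227^16≡114, 227^32≡149, 227^64≡51 (mod 443).
227^111 = 227^(64+32+8+4+2+1) ≡ 161 (mod 443).
Check: 161² = 25921 ≡ 227 (mod 443). The two roots are 161 and 282.

161, 282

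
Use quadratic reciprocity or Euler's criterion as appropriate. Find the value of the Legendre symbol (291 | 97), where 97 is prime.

0

First reduce: 291 ≡ 0 (mod 97).
Top reduces to 0: gcd > 1, so the symbol is 0.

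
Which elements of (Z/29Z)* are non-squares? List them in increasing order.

Square k = 1,…,14 (k and 29−k give the same square):
1²=1, 2²=4, 3²=9, 4²=16, 5²=25, 6²≡7, 7²≡20, 8²≡6, 9²≡23, 10²≡13, 11²≡5, 12²≡28, 13²≡24, 14²≡22 (mod 29).
The residues are {1, 4, 5, 6, 7, 9, 13, 16, 20, 22, 23, 24, 25, 28}; the non-residues are the remaining 14 nonzero classes.

2,3,8,10,11,12,14,15,17,18,19,21,26,27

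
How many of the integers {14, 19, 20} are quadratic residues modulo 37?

0

(14/37) = -1 → non-residue.
(19/37) = -1 → non-residue.
(20/37) = -1 → non-residue.
Total quadratic residues among the 3: 0.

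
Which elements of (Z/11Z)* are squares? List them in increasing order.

Square k = 1,…,5 (k and 11−k give the same square):
1²=1, 2²=4, 3²=9, 4²≡5, 5²≡3 (mod 11).
So the quadratic residues mod 11 are {1, 3, 4, 5, 9}.

1,3,4,5,9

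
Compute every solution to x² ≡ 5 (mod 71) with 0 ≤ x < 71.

17, 54

Since 71 ≡ 3 (mod 4), a square root of 5 is 5^((71+1)/4) = 5^18 mod 71.
Repeated squaring: 5^2≡25, 5^4≡57, 5^8≡54, 5^16≡5 (mod 71).
5^18 = 5^(16+2) ≡ 54 (mod 71).
Check: 54² = 2916 ≡ 5 (mod 71). The two roots are 17 and 54.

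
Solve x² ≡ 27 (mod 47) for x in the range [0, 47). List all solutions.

11, 36

Since 47 ≡ 3 (mod 4), a square root of 27 is 27^((47+1)/4) = 27^12 mod 47.
Repeated squaring: 27^2≡24, 27^4≡12, 27^8≡3 (mod 47).
27^12 = 27^(8+4) ≡ 36 (mod 47).
Check: 36² = 1296 ≡ 27 (mod 47). The two roots are 11 and 36.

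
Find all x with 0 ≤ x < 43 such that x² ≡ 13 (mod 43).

Since 43 ≡ 3 (mod 4), a square root of 13 is 13^((43+1)/4) = 13^11 mod 43.
Repeated squaring: 13^2≡40, 13^4≡9, 13^8≡38 (mod 43).
13^11 = 13^(8+2+1) ≡ 23 (mod 43).
Check: 23² = 529 ≡ 13 (mod 43). The two roots are 20 and 23.

20, 23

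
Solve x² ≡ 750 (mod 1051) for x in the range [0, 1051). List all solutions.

Since 1051 ≡ 3 (mod 4), a square root of 750 is 750^((1051+1)/4) = 750^263 mod 1051.
Repeated squaring: 750^2≡215, 750^4≡1032, 750^8≡361, 750^16≡1048, 750^32≡9, 750^64≡81, 750^128≡255, 750^256≡914 (mod 1051).
750^263 = 750^(256+4+2+1) ≡ 84 (mod 1051).
Check: 84² = 7056 ≡ 750 (mod 1051). The two roots are 84 and 967.

84, 967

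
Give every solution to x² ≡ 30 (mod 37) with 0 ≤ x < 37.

37 ≡ 1 (mod 4), so we find a root by search.
Trying successive values, 17² = 289 ≡ 30 (mod 37). The other root is 37 − 17 = 20.

17, 20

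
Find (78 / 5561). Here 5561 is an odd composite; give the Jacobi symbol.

-1

Pull out 2: since 5561 ≡ 1 (mod 8), (2/5561) = +1.
Reciprocity: 39 ≡ 3 and 5561 ≡ 1 (mod 4), so (39/5561) = +(5561/39).
Reduce top mod 39: now compute (23/39).
Reciprocity: 23 ≡ 3 and 39 ≡ 3 (mod 4), so (23/39) = −(39/23).
Reduce top mod 23: now compute (16/23).
Pull out 2^4: since 23 ≡ 7 (mod 8), (2/23) = +1, so (2/23)^4 = +1.
Reached (1/23) = 1. Collecting the sign flips along the way, the symbol is -1.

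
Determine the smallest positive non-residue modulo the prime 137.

3

(2/137) = +1, so 2 is a residue.
(3/137) = −1, so 3 is the smallest positive non-residue mod 137.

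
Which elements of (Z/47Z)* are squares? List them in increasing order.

1,2,3,4,6,7,8,9,12,14,16,17,18,21,24,25,27,28,32,34,36,37,42

Square k = 1,…,23 (k and 47−k give the same square):
1²=1, 2²=4, 3²=9, 4²=16, 5²=25, 6²=36, 7²≡2, 8²≡17, 9²≡34, 10²≡6, 11²≡27, 12²≡3, 13²≡28, 14²≡8, 15²≡37, 16²≡21, 17²≡7, 18²≡42, 19²≡32, 20²≡24, 21²≡18, 22²≡14, 23²≡12 (mod 47).
So the quadratic residues mod 47 are {1, 2, 3, 4, 6, 7, 8, 9, 12, 14, 16, 17, 18, 21, 24, 25, 27, 28, 32, 34, 36, 37, 42}.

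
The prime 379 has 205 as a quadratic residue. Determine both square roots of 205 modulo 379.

179, 200

Since 379 ≡ 3 (mod 4), a square root of 205 is 205^((379+1)/4) = 205^95 mod 379.
Repeated squaring: 205^2≡335, 205^4≡41, 205^8≡165, 205^16≡316, 205^32≡179, 205^64≡205 (mod 379).
205^95 = 205^(64+16+8+4+2+1) ≡ 179 (mod 379).
Check: 179² = 32041 ≡ 205 (mod 379). The two roots are 179 and 200.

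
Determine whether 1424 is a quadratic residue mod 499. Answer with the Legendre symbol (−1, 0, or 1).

-1

First reduce: 1424 ≡ 426 (mod 499).
Pull out 2: since 499 ≡ 3 (mod 8), (2/499) = -1.
Reciprocity: 213 ≡ 1 and 499 ≡ 3 (mod 4), so (213/499) = +(499/213).
Reduce top mod 213: now compute (73/213).
Reciprocity: 73 ≡ 1 and 213 ≡ 1 (mod 4), so (73/213) = +(213/73).
Reduce top mod 73: now compute (67/73).
Reciprocity: 67 ≡ 3 and 73 ≡ 1 (mod 4), so (67/73) = +(73/67).
Reduce top mod 67: now compute (6/67).
Pull out 2: since 67 ≡ 3 (mod 8), (2/67) = -1.
Reciprocity: 3 ≡ 3 and 67 ≡ 3 (mod 4), so (3/67) = −(67/3).
Reduce top mod 3: now compute (1/3).
Reached (1/3) = 1. Collecting the sign flips along the way, the symbol is -1.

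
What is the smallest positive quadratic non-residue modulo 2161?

(2/2161) = +1, so 2 is a residue.
(3/2161) = +1, so 3 is a residue.
(4/2161) = +1, so 4 is a residue.
(5/2161) = +1, so 5 is a residue.
(6/2161) = +1, so 6 is a residue.
(7/2161) = −1, so 7 is the smallest positive non-residue mod 2161.

7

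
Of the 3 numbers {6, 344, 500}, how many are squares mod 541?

1

(6/541) = -1 → non-residue.
(344/541) = -1 → non-residue.
(500/541) = +1 → QR.
Total quadratic residues among the 3: 1.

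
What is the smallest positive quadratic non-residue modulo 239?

7

(2/239) = +1, so 2 is a residue.
(3/239) = +1, so 3 is a residue.
(4/239) = +1, so 4 is a residue.
(5/239) = +1, so 5 is a residue.
(6/239) = +1, so 6 is a residue.
(7/239) = −1, so 7 is the smallest positive non-residue mod 239.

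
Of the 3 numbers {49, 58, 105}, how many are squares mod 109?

(49/109) = +1 → QR.
(58/109) = -1 → non-residue.
(105/109) = +1 → QR.
Total quadratic residues among the 3: 2.

2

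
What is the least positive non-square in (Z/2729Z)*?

3

(2/2729) = +1, so 2 is a residue.
(3/2729) = −1, so 3 is the smallest positive non-residue mod 2729.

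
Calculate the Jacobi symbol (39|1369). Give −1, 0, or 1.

1

Reciprocity: 39 ≡ 3 and 1369 ≡ 1 (mod 4), so (39/1369) = +(1369/39).
Reduce top mod 39: now compute (4/39).
Pull out 2^2: since 39 ≡ 7 (mod 8), (2/39) = +1, so (2/39)^2 = +1.
Reached (1/39) = 1. Collecting the sign flips along the way, the symbol is +1.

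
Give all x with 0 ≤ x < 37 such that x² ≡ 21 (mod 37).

37 ≡ 1 (mod 4), so we find a root by search.
Trying successive values, 13² = 169 ≡ 21 (mod 37). The other root is 37 − 13 = 24.

13, 24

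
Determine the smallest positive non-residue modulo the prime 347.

(2/347) = −1, so 2 is the smallest positive non-residue mod 347.

2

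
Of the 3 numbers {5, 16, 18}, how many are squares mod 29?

2

(5/29) = +1 → QR.
(16/29) = +1 → QR.
(18/29) = -1 → non-residue.
Total quadratic residues among the 3: 2.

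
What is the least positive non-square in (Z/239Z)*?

7

(2/239) = +1, so 2 is a residue.
(3/239) = +1, so 3 is a residue.
(4/239) = +1, so 4 is a residue.
(5/239) = +1, so 5 is a residue.
(6/239) = +1, so 6 is a residue.
(7/239) = −1, so 7 is the smallest positive non-residue mod 239.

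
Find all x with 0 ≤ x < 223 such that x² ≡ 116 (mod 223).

89, 134

Since 223 ≡ 3 (mod 4), a square root of 116 is 116^((223+1)/4) = 116^56 mod 223.
Repeated squaring: 116^2≡76, 116^4≡201, 116^8≡38, 116^16≡106, 116^32≡86 (mod 223).
116^56 = 116^(32+16+8) ≡ 89 (mod 223).
Check: 89² = 7921 ≡ 116 (mod 223). The two roots are 89 and 134.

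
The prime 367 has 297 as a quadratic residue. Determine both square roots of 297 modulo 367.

60, 307

Since 367 ≡ 3 (mod 4), a square root of 297 is 297^((367+1)/4) = 297^92 mod 367.
Repeated squaring: 297^2≡129, 297^4≡126, 297^8≡95, 297^16≡217, 297^32≡113, 297^64≡291 (mod 367).
297^92 = 297^(64+16+8+4) ≡ 60 (mod 367).
Check: 60² = 3600 ≡ 297 (mod 367). The two roots are 60 and 307.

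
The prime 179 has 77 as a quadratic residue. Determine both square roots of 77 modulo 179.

Since 179 ≡ 3 (mod 4), a square root of 77 is 77^((179+1)/4) = 77^45 mod 179.
Repeated squaring: 77^2≡22, 77^4≡126, 77^8≡124, 77^16≡161, 77^32≡145 (mod 179).
77^45 = 77^(32+8+4+1) ≡ 16 (mod 179).
Check: 16² = 256 ≡ 77 (mod 179). The two roots are 16 and 163.

16, 163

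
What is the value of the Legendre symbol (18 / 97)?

Pull out 2: since 97 ≡ 1 (mod 8), (2/97) = +1.
Reciprocity: 9 ≡ 1 and 97 ≡ 1 (mod 4), so (9/97) = +(97/9).
Reduce top mod 9: now compute (7/9).
Reciprocity: 7 ≡ 3 and 9 ≡ 1 (mod 4), so (7/9) = +(9/7).
Reduce top mod 7: now compute (2/7).
Pull out 2: since 7 ≡ 7 (mod 8), (2/7) = +1.
Reached (1/7) = 1. Collecting the sign flips along the way, the symbol is +1.

1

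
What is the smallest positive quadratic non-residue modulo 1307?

(2/1307) = −1, so 2 is the smallest positive non-residue mod 1307.

2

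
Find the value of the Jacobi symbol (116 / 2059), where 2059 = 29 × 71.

0

Pull out 2^2: since 2059 ≡ 3 (mod 8), (2/2059) = -1, so (2/2059)^2 = +1.
Reciprocity: 29 ≡ 1 and 2059 ≡ 3 (mod 4), so (29/2059) = +(2059/29).
Reduce top mod 29: now compute (0/29).
Top reduces to 0: gcd > 1, so the symbol is 0.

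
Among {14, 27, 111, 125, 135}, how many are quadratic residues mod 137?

(14/137) = +1 → QR.
(27/137) = -1 → non-residue.
(111/137) = -1 → non-residue.
(125/137) = -1 → non-residue.
(135/137) = +1 → QR.
Total quadratic residues among the 5: 2.

2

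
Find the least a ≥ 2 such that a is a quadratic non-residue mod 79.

(2/79) = +1, so 2 is a residue.
(3/79) = −1, so 3 is the smallest positive non-residue mod 79.

3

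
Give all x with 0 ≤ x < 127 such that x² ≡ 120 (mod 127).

45, 82

Since 127 ≡ 3 (mod 4), a square root of 120 is 120^((127+1)/4) = 120^32 mod 127.
Repeated squaring: 120^2≡49, 120^4≡115, 120^8≡17, 120^16≡35, 120^32≡82 (mod 127).
120^32 = 120^(32) ≡ 82 (mod 127).
Check: 82² = 6724 ≡ 120 (mod 127). The two roots are 45 and 82.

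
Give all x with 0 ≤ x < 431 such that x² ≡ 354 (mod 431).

148, 283

Since 431 ≡ 3 (mod 4), a square root of 354 is 354^((431+1)/4) = 354^108 mod 431.
Repeated squaring: 354^2≡326, 354^4≡250, 354^8≡5, 354^16≡25, 354^32≡194, 354^64≡139 (mod 431).
354^108 = 354^(64+32+8+4) ≡ 283 (mod 431).
Check: 283² = 80089 ≡ 354 (mod 431). The two roots are 148 and 283.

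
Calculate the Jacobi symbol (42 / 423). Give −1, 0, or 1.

Pull out 2: since 423 ≡ 7 (mod 8), (2/423) = +1.
Reciprocity: 21 ≡ 1 and 423 ≡ 3 (mod 4), so (21/423) = +(423/21).
Reduce top mod 21: now compute (3/21).
Reciprocity: 3 ≡ 3 and 21 ≡ 1 (mod 4), so (3/21) = +(21/3).
Reduce top mod 3: now compute (0/3).
Top reduces to 0: gcd > 1, so the symbol is 0.

0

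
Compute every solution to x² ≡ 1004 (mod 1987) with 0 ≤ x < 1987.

130, 1857

Since 1987 ≡ 3 (mod 4), a square root of 1004 is 1004^((1987+1)/4) = 1004^497 mod 1987.
Repeated squaring: 1004^2≡607, 1004^4≡854, 1004^8≡87, 1004^16≡1608, 1004^32≡577, 1004^64≡1100, 1004^128≡1904, 1004^256≡928 (mod 1987).
1004^497 = 1004^(256+128+64+32+16+1) ≡ 1857 (mod 1987).
Check: 1857² = 3448449 ≡ 1004 (mod 1987). The two roots are 130 and 1857.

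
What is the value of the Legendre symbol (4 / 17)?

1

Euler's criterion: (4/17) ≡ 4^8 (mod 17).
4^2 ≡ 16 (mod 17)
4^4 ≡ 1 (mod 17)
4^8 ≡ 1 (mod 17)
4^8 = 4^(8) ≡ 1 (mod 17).
Result is 1, so (4/17) = 1.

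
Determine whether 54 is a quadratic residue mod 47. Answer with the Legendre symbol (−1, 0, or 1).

First reduce: 54 ≡ 7 (mod 47).
Reciprocity: 7 ≡ 3 and 47 ≡ 3 (mod 4), so (7/47) = −(47/7).
Reduce top mod 7: now compute (5/7).
Reciprocity: 5 ≡ 1 and 7 ≡ 3 (mod 4), so (5/7) = +(7/5).
Reduce top mod 5: now compute (2/5).
Pull out 2: since 5 ≡ 5 (mod 8), (2/5) = -1.
Reached (1/5) = 1. Collecting the sign flips along the way, the symbol is +1.

1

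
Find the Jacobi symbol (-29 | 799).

First reduce: -29 ≡ 770 (mod 799).
Pull out 2: since 799 ≡ 7 (mod 8), (2/799) = +1.
Reciprocity: 385 ≡ 1 and 799 ≡ 3 (mod 4), so (385/799) = +(799/385).
Reduce top mod 385: now compute (29/385).
Reciprocity: 29 ≡ 1 and 385 ≡ 1 (mod 4), so (29/385) = +(385/29).
Reduce top mod 29: now compute (8/29).
Pull out 2^3: since 29 ≡ 5 (mod 8), (2/29) = -1, so (2/29)^3 = -1.
Reached (1/29) = 1. Collecting the sign flips along the way, the symbol is -1.

-1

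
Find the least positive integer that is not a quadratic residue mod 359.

7

(2/359) = +1, so 2 is a residue.
(3/359) = +1, so 3 is a residue.
(4/359) = +1, so 4 is a residue.
(5/359) = +1, so 5 is a residue.
(6/359) = +1, so 6 is a residue.
(7/359) = −1, so 7 is the smallest positive non-residue mod 359.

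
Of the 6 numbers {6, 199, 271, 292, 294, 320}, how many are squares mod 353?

(6/353) = -1 → non-residue.
(199/353) = -1 → non-residue.
(271/353) = +1 → QR.
(292/353) = +1 → QR.
(294/353) = -1 → non-residue.
(320/353) = -1 → non-residue.
Total quadratic residues among the 6: 2.

2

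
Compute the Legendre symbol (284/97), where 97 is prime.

-1

Euler's criterion: (284/97) ≡ 90^48 (mod 97).
90^2 ≡ 49 (mod 97)
90^4 ≡ 73 (mod 97)
90^8 ≡ 91 (mod 97)
90^16 ≡ 36 (mod 97)
90^32 ≡ 35 (mod 97)
90^48 = 90^(32+16) ≡ 96 (mod 97).
Result is 96 ≡ −1, so (284/97) = −1.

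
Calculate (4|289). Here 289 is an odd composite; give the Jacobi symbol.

1

Pull out 2^2: since 289 ≡ 1 (mod 8), (2/289) = +1, so (2/289)^2 = +1.
Reached (1/289) = 1. Collecting the sign flips along the way, the symbol is +1.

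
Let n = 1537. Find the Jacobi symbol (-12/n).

First reduce: -12 ≡ 1525 (mod 1537).
Reciprocity: 1525 ≡ 1 and 1537 ≡ 1 (mod 4), so (1525/1537) = +(1537/1525).
Reduce top mod 1525: now compute (12/1525).
Pull out 2^2: since 1525 ≡ 5 (mod 8), (2/1525) = -1, so (2/1525)^2 = +1.
Reciprocity: 3 ≡ 3 and 1525 ≡ 1 (mod 4), so (3/1525) = +(1525/3).
Reduce top mod 3: now compute (1/3).
Reached (1/3) = 1. Collecting the sign flips along the way, the symbol is +1.

1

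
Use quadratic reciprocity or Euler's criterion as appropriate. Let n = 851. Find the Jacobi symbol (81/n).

Reciprocity: 81 ≡ 1 and 851 ≡ 3 (mod 4), so (81/851) = +(851/81).
Reduce top mod 81: now compute (41/81).
Reciprocity: 41 ≡ 1 and 81 ≡ 1 (mod 4), so (41/81) = +(81/41).
Reduce top mod 41: now compute (40/41).
Pull out 2^3: since 41 ≡ 1 (mod 8), (2/41) = +1, so (2/41)^3 = +1.
Reciprocity: 5 ≡ 1 and 41 ≡ 1 (mod 4), so (5/41) = +(41/5).
Reduce top mod 5: now compute (1/5).
Reached (1/5) = 1. Collecting the sign flips along the way, the symbol is +1.

1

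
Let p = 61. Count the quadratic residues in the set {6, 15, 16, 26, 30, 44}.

2

(6/61) = -1 → non-residue.
(15/61) = +1 → QR.
(16/61) = +1 → QR.
(26/61) = -1 → non-residue.
(30/61) = -1 → non-residue.
(44/61) = -1 → non-residue.
Total quadratic residues among the 6: 2.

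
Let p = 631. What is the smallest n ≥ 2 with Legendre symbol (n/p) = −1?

3

(2/631) = +1, so 2 is a residue.
(3/631) = −1, so 3 is the smallest positive non-residue mod 631.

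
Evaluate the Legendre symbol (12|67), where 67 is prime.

Pull out 2^2: since 67 ≡ 3 (mod 8), (2/67) = -1, so (2/67)^2 = +1.
Reciprocity: 3 ≡ 3 and 67 ≡ 3 (mod 4), so (3/67) = −(67/3).
Reduce top mod 3: now compute (1/3).
Reached (1/3) = 1. Collecting the sign flips along the way, the symbol is -1.

-1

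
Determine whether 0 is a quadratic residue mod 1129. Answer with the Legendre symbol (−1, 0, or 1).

0

Top reduces to 0: gcd > 1, so the symbol is 0.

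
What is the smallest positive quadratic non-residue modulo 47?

5

(2/47) = +1, so 2 is a residue.
(3/47) = +1, so 3 is a residue.
(4/47) = +1, so 4 is a residue.
(5/47) = −1, so 5 is the smallest positive non-residue mod 47.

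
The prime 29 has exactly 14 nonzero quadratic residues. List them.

Square k = 1,…,14 (k and 29−k give the same square):
1²=1, 2²=4, 3²=9, 4²=16, 5²=25, 6²≡7, 7²≡20, 8²≡6, 9²≡23, 10²≡13, 11²≡5, 12²≡28, 13²≡24, 14²≡22 (mod 29).
So the quadratic residues mod 29 are {1, 4, 5, 6, 7, 9, 13, 16, 20, 22, 23, 24, 25, 28}.

1 4 5 6 7 9 13 16 20 22 23 24 25 28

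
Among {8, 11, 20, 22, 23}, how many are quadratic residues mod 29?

3

(8/29) = -1 → non-residue.
(11/29) = -1 → non-residue.
(20/29) = +1 → QR.
(22/29) = +1 → QR.
(23/29) = +1 → QR.
Total quadratic residues among the 5: 3.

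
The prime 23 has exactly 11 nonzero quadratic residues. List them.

1, 2, 3, 4, 6, 8, 9, 12, 13, 16, 18

Square k = 1,…,11 (k and 23−k give the same square):
1²=1, 2²=4, 3²=9, 4²=16, 5²≡2, 6²≡13, 7²≡3, 8²≡18, 9²≡12, 10²≡8, 11²≡6 (mod 23).
So the quadratic residues mod 23 are {1, 2, 3, 4, 6, 8, 9, 12, 13, 16, 18}.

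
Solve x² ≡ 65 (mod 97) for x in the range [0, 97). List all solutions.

97 ≡ 1 (mod 4), so we find a root by search.
Trying successive values, 29² = 841 ≡ 65 (mod 97). The other root is 97 − 29 = 68.

29, 68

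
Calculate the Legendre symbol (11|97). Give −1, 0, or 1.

1

Reciprocity: 11 ≡ 3 and 97 ≡ 1 (mod 4), so (11/97) = +(97/11).
Reduce top mod 11: now compute (9/11).
Reciprocity: 9 ≡ 1 and 11 ≡ 3 (mod 4), so (9/11) = +(11/9).
Reduce top mod 9: now compute (2/9).
Pull out 2: since 9 ≡ 1 (mod 8), (2/9) = +1.
Reached (1/9) = 1. Collecting the sign flips along the way, the symbol is +1.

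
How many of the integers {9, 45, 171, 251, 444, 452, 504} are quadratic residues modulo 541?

4

(9/541) = +1 → QR.
(45/541) = +1 → QR.
(171/541) = +1 → QR.
(251/541) = +1 → QR.
(444/541) = -1 → non-residue.
(452/541) = -1 → non-residue.
(504/541) = -1 → non-residue.
Total quadratic residues among the 7: 4.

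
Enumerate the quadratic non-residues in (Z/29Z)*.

2, 3, 8, 10, 11, 12, 14, 15, 17, 18, 19, 21, 26, 27

Square k = 1,…,14 (k and 29−k give the same square):
1²=1, 2²=4, 3²=9, 4²=16, 5²=25, 6²≡7, 7²≡20, 8²≡6, 9²≡23, 10²≡13, 11²≡5, 12²≡28, 13²≡24, 14²≡22 (mod 29).
The residues are {1, 4, 5, 6, 7, 9, 13, 16, 20, 22, 23, 24, 25, 28}; the non-residues are the remaining 14 nonzero classes.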